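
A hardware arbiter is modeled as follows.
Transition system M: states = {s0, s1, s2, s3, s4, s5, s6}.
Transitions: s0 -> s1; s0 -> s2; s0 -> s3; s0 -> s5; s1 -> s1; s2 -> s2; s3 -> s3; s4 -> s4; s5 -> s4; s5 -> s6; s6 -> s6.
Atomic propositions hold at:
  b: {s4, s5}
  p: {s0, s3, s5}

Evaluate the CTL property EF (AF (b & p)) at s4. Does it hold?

Sat(b & p) = {s5}
AF (b & p): least fixpoint, start Z0 = {s5}, add states with every successor in Z. Already a fixed point.
Sat(AF (b & p)) = {s5}
EF (AF (b & p)): least fixpoint, start Z0 = {s5}, add states with some successor in Z. Z1 = {s0, s5}; fixed.
Sat(EF (AF (b & p))) = {s0, s5}
s4 ∉ Sat(EF (AF (b & p))) = {s0, s5}, so the formula does not hold at s4.

No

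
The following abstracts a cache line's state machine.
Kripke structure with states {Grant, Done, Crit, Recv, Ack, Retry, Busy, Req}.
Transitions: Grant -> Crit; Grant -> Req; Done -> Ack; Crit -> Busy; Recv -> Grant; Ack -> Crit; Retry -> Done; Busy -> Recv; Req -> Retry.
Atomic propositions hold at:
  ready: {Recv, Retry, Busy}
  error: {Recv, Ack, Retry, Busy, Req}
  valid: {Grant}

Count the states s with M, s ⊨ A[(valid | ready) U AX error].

Sat(valid | ready) = {Grant, Recv, Retry, Busy}
Sat(AX error) = {s : every successor in {Recv, Ack, Retry, Busy, Req}} = {Done, Crit, Busy, Req}
A[(valid | ready) U AX error]: least fixpoint, start Z0 = Sat(AX error) = {Done, Crit, Busy, Req}, add states in Sat(valid | ready) with every successor in Z. Z1 = {Grant, Done, Crit, Retry, Busy, Req}; Z2 = {Grant, Done, Crit, Recv, Retry, Busy, Req}; fixed.
Sat(A[(valid | ready) U AX error]) = {Grant, Done, Crit, Recv, Retry, Busy, Req}
|Sat(A[(valid | ready) U AX error])| = |{Grant, Done, Crit, Recv, Retry, Busy, Req}| = 7.

7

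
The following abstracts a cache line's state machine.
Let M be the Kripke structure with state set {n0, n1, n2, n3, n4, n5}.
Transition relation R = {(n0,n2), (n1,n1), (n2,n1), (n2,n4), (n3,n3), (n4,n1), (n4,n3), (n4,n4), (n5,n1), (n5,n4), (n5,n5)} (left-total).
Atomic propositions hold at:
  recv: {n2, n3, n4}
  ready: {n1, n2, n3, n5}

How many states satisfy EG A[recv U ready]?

A[recv U ready]: least fixpoint, start Z0 = Sat(ready) = {n1, n2, n3, n5}, add states in Sat(recv) with every successor in Z. Already a fixed point.
Sat(A[recv U ready]) = {n1, n2, n3, n5}
EG A[recv U ready]: greatest fixpoint, start Z0 = {n1, n2, n3, n5}, keep only states in Sat with some successor in Z. Already a fixed point.
Sat(EG A[recv U ready]) = {n1, n2, n3, n5}
|Sat(EG A[recv U ready])| = |{n1, n2, n3, n5}| = 4.

4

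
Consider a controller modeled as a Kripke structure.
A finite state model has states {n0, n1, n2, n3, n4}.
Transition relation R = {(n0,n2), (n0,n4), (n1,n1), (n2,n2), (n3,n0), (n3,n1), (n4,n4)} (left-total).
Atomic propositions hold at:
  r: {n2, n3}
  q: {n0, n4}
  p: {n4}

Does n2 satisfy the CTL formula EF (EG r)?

EG r: greatest fixpoint, start Z0 = {n2, n3}, keep only states in Sat with some successor in Z. Z1 = {n2}; fixed.
Sat(EG r) = {n2}
EF (EG r): least fixpoint, start Z0 = {n2}, add states with some successor in Z. Z1 = {n0, n2}; Z2 = {n0, n2, n3}; fixed.
Sat(EF (EG r)) = {n0, n2, n3}
n2 ∈ Sat(EF (EG r)) = {n0, n2, n3}, so the formula holds at n2.

Yes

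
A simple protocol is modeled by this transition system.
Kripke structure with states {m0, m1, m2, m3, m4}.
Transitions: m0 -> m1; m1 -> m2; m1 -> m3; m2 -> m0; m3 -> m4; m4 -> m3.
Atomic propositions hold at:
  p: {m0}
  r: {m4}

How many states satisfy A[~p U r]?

2

Sat(~p) = {m1, m2, m3, m4}
A[~p U r]: least fixpoint, start Z0 = Sat(r) = {m4}, add states in Sat(~p) with every successor in Z. Z1 = {m3, m4}; fixed.
Sat(A[~p U r]) = {m3, m4}
|Sat(A[~p U r])| = |{m3, m4}| = 2.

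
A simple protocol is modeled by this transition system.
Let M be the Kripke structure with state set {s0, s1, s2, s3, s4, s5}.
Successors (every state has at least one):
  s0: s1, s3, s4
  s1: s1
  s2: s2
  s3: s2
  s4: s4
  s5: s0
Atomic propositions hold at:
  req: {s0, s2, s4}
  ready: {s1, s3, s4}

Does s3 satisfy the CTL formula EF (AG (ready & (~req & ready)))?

No

Sat(~req) = {s1, s3, s5}
Sat(~req & ready) = {s1, s3}
Sat(ready & (~req & ready)) = {s1, s3}
AG (ready & (~req & ready)): greatest fixpoint, start Z0 = {s1, s3}, keep only states in Sat with every successor in Z. Z1 = {s1}; fixed.
Sat(AG (ready & (~req & ready))) = {s1}
EF (AG (ready & (~req & ready))): least fixpoint, start Z0 = {s1}, add states with some successor in Z. Z1 = {s0, s1}; Z2 = {s0, s1, s5}; fixed.
Sat(EF (AG (ready & (~req & ready)))) = {s0, s1, s5}
s3 ∉ Sat(EF (AG (ready & (~req & ready)))) = {s0, s1, s5}, so the formula does not hold at s3.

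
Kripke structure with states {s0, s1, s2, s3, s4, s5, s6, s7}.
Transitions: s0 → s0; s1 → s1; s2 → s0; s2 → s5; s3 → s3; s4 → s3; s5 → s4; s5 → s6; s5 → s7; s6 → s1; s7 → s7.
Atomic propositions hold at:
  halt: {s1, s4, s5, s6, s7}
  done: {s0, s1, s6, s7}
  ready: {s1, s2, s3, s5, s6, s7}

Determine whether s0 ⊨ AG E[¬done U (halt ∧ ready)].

Sat(¬done) = {s2, s3, s4, s5}
Sat(halt ∧ ready) = {s1, s5, s6, s7}
E[¬done U (halt ∧ ready)]: least fixpoint, start Z0 = Sat((halt ∧ ready)) = {s1, s5, s6, s7}, add states in Sat(¬done) with some successor in Z. Z1 = {s1, s2, s5, s6, s7}; fixed.
Sat(E[¬done U (halt ∧ ready)]) = {s1, s2, s5, s6, s7}
AG E[¬done U (halt ∧ ready)]: greatest fixpoint, start Z0 = {s1, s2, s5, s6, s7}, keep only states in Sat with every successor in Z. Z1 = {s1, s6, s7}; fixed.
Sat(AG E[¬done U (halt ∧ ready)]) = {s1, s6, s7}
s0 ∉ Sat(AG E[¬done U (halt ∧ ready)]) = {s1, s6, s7}, so the formula does not hold at s0.

No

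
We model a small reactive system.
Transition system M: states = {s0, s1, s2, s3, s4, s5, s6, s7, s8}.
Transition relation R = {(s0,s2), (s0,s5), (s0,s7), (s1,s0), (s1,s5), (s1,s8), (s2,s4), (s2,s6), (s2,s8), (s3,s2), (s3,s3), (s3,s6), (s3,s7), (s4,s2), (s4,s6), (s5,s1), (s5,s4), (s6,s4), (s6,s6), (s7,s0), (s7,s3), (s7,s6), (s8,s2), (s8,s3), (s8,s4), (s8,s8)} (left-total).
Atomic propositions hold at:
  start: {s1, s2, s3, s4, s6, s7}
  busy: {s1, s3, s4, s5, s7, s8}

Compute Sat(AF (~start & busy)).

Sat(~start) = {s0, s5, s8}
Sat(~start & busy) = {s5, s8}
AF (~start & busy): least fixpoint, start Z0 = {s5, s8}, add states with every successor in Z. Already a fixed point.
Sat(AF (~start & busy)) = {s5, s8}

{s5, s8}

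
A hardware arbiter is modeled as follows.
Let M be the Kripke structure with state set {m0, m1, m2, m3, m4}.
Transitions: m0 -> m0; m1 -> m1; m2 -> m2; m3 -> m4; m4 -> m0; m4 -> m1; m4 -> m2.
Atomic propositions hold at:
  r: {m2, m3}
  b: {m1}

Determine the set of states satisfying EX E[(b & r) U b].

Sat(b & r) = ∅
E[(b & r) U b]: least fixpoint, start Z0 = Sat(b) = {m1}, add states in Sat(b & r) with some successor in Z. Already a fixed point.
Sat(E[(b & r) U b]) = {m1}
Sat(EX E[(b & r) U b]) = {s : some successor in {m1}} = {m1, m4}

{m1, m4}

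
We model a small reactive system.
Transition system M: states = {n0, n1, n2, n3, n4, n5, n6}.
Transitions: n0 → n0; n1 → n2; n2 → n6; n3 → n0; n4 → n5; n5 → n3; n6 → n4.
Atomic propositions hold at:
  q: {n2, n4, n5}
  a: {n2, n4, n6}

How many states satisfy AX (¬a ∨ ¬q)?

5

Sat(¬a) = {n0, n1, n3, n5}
Sat(¬q) = {n0, n1, n3, n6}
Sat(¬a ∨ ¬q) = {n0, n1, n3, n5, n6}
Sat(AX (¬a ∨ ¬q)) = {s : every successor in {n0, n1, n3, n5, n6}} = {n0, n2, n3, n4, n5}
|Sat(AX (¬a ∨ ¬q))| = |{n0, n2, n3, n4, n5}| = 5.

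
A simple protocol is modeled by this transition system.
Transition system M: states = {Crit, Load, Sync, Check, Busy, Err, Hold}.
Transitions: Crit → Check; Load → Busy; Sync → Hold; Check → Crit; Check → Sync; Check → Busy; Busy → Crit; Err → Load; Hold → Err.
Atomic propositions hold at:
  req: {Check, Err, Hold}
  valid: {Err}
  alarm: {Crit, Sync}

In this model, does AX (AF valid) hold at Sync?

AF valid: least fixpoint, start Z0 = {Err}, add states with every successor in Z. Z1 = {Err, Hold}; Z2 = {Sync, Err, Hold}; fixed.
Sat(AF valid) = {Sync, Err, Hold}
Sat(AX (AF valid)) = {s : every successor in {Sync, Err, Hold}} = {Sync, Hold}
Sync ∈ Sat(AX (AF valid)) = {Sync, Hold}, so the formula holds at Sync.

Yes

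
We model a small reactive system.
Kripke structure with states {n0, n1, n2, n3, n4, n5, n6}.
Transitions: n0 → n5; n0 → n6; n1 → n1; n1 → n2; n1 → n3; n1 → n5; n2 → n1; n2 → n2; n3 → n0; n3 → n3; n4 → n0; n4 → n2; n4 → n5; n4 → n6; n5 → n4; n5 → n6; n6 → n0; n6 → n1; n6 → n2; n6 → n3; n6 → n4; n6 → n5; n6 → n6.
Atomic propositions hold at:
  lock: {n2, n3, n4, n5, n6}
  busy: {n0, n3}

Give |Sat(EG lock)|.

5

EG lock: greatest fixpoint, start Z0 = {n2, n3, n4, n5, n6}, keep only states in Sat with some successor in Z. Already a fixed point.
Sat(EG lock) = {n2, n3, n4, n5, n6}
|Sat(EG lock)| = |{n2, n3, n4, n5, n6}| = 5.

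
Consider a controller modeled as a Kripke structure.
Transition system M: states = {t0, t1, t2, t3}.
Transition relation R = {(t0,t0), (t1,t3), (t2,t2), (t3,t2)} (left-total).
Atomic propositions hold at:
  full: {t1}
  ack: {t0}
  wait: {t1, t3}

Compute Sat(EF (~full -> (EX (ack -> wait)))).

Sat(~full) = {t0, t2, t3}
Sat(ack -> wait) = {t1, t2, t3}
Sat(EX (ack -> wait)) = {s : some successor in {t1, t2, t3}} = {t1, t2, t3}
Sat(~full -> (EX (ack -> wait))) = {t1, t2, t3}
EF (~full -> (EX (ack -> wait))): least fixpoint, start Z0 = {t1, t2, t3}, add states with some successor in Z. Already a fixed point.
Sat(EF (~full -> (EX (ack -> wait)))) = {t1, t2, t3}

{t1, t2, t3}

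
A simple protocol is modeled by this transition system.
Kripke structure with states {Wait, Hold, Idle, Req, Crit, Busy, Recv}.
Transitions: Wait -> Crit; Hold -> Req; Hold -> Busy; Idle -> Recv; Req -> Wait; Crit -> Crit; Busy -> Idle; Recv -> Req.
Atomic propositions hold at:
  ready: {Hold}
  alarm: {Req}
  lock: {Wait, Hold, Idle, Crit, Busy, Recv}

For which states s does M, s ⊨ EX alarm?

Sat(EX alarm) = {s : some successor in {Req}} = {Hold, Recv}

{Hold, Recv}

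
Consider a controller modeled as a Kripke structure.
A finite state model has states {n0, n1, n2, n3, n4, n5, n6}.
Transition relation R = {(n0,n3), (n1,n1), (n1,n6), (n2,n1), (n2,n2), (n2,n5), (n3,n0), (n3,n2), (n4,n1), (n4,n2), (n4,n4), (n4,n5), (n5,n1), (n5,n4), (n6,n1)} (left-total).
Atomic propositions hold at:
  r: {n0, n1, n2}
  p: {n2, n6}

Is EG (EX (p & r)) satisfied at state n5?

No

Sat(p & r) = {n2}
Sat(EX (p & r)) = {s : some successor in {n2}} = {n2, n3, n4}
EG (EX (p & r)): greatest fixpoint, start Z0 = {n2, n3, n4}, keep only states in Sat with some successor in Z. Already a fixed point.
Sat(EG (EX (p & r))) = {n2, n3, n4}
n5 ∉ Sat(EG (EX (p & r))) = {n2, n3, n4}, so the formula does not hold at n5.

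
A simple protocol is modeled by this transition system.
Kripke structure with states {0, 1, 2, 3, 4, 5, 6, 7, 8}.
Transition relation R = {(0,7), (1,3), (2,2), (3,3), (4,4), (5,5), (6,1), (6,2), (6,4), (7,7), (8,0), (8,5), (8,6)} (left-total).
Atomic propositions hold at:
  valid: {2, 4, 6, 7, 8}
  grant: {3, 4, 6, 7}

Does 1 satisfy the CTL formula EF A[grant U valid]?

No

A[grant U valid]: least fixpoint, start Z0 = Sat(valid) = {2, 4, 6, 7, 8}, add states in Sat(grant) with every successor in Z. Already a fixed point.
Sat(A[grant U valid]) = {2, 4, 6, 7, 8}
EF A[grant U valid]: least fixpoint, start Z0 = {2, 4, 6, 7, 8}, add states with some successor in Z. Z1 = {0, 2, 4, 6, 7, 8}; fixed.
Sat(EF A[grant U valid]) = {0, 2, 4, 6, 7, 8}
1 ∉ Sat(EF A[grant U valid]) = {0, 2, 4, 6, 7, 8}, so the formula does not hold at 1.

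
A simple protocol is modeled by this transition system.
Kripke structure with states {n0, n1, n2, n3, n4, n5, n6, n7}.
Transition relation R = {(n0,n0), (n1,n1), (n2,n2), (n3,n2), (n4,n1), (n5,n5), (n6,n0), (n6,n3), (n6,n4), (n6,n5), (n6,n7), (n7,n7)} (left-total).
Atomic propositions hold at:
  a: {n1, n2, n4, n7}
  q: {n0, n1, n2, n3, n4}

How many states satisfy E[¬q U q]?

6

Sat(¬q) = {n5, n6, n7}
E[¬q U q]: least fixpoint, start Z0 = Sat(q) = {n0, n1, n2, n3, n4}, add states in Sat(¬q) with some successor in Z. Z1 = {n0, n1, n2, n3, n4, n6}; fixed.
Sat(E[¬q U q]) = {n0, n1, n2, n3, n4, n6}
|Sat(E[¬q U q])| = |{n0, n1, n2, n3, n4, n6}| = 6.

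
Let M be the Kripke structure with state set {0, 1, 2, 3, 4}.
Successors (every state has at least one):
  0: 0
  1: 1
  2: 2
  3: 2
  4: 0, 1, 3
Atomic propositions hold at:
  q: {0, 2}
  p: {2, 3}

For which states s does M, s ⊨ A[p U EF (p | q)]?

Sat(p | q) = {0, 2, 3}
EF (p | q): least fixpoint, start Z0 = {0, 2, 3}, add states with some successor in Z. Z1 = {0, 2, 3, 4}; fixed.
Sat(EF (p | q)) = {0, 2, 3, 4}
A[p U EF (p | q)]: least fixpoint, start Z0 = Sat(EF (p | q)) = {0, 2, 3, 4}, add states in Sat(p) with every successor in Z. Already a fixed point.
Sat(A[p U EF (p | q)]) = {0, 2, 3, 4}

{0, 2, 3, 4}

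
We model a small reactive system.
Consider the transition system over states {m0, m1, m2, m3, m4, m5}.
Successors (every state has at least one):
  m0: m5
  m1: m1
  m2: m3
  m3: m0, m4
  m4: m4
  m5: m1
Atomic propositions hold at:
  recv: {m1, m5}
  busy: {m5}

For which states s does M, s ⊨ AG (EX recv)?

Sat(EX recv) = {s : some successor in {m1, m5}} = {m0, m1, m5}
AG (EX recv): greatest fixpoint, start Z0 = {m0, m1, m5}, keep only states in Sat with every successor in Z. Already a fixed point.
Sat(AG (EX recv)) = {m0, m1, m5}

{m0, m1, m5}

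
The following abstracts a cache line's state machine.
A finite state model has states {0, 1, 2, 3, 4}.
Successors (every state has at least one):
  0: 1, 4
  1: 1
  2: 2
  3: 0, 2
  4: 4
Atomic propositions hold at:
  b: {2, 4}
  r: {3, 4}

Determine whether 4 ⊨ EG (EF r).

EF r: least fixpoint, start Z0 = {3, 4}, add states with some successor in Z. Z1 = {0, 3, 4}; fixed.
Sat(EF r) = {0, 3, 4}
EG (EF r): greatest fixpoint, start Z0 = {0, 3, 4}, keep only states in Sat with some successor in Z. Already a fixed point.
Sat(EG (EF r)) = {0, 3, 4}
4 ∈ Sat(EG (EF r)) = {0, 3, 4}, so the formula holds at 4.

Yes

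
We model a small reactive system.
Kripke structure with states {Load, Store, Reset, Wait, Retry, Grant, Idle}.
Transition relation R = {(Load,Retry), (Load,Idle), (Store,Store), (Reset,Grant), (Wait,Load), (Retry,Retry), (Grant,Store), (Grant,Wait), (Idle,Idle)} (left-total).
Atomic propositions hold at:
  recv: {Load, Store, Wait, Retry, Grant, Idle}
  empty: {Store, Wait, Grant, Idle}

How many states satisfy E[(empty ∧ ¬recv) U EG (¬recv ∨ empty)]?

4

Sat(¬recv) = {Reset}
Sat(empty ∧ ¬recv) = ∅
Sat(¬recv ∨ empty) = {Store, Reset, Wait, Grant, Idle}
EG (¬recv ∨ empty): greatest fixpoint, start Z0 = {Store, Reset, Wait, Grant, Idle}, keep only states in Sat with some successor in Z. Z1 = {Store, Reset, Grant, Idle}; fixed.
Sat(EG (¬recv ∨ empty)) = {Store, Reset, Grant, Idle}
E[(empty ∧ ¬recv) U EG (¬recv ∨ empty)]: least fixpoint, start Z0 = Sat(EG (¬recv ∨ empty)) = {Store, Reset, Grant, Idle}, add states in Sat(empty ∧ ¬recv) with some successor in Z. Already a fixed point.
Sat(E[(empty ∧ ¬recv) U EG (¬recv ∨ empty)]) = {Store, Reset, Grant, Idle}
|Sat(E[(empty ∧ ¬recv) U EG (¬recv ∨ empty)])| = |{Store, Reset, Grant, Idle}| = 4.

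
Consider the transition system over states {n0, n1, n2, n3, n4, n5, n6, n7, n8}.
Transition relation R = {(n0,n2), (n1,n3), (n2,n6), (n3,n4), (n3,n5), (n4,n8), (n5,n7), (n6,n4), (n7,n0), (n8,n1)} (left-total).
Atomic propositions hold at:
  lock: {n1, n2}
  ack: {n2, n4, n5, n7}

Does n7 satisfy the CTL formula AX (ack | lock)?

No

Sat(ack | lock) = {n1, n2, n4, n5, n7}
Sat(AX (ack | lock)) = {s : every successor in {n1, n2, n4, n5, n7}} = {n0, n3, n5, n6, n8}
n7 ∉ Sat(AX (ack | lock)) = {n0, n3, n5, n6, n8}, so the formula does not hold at n7.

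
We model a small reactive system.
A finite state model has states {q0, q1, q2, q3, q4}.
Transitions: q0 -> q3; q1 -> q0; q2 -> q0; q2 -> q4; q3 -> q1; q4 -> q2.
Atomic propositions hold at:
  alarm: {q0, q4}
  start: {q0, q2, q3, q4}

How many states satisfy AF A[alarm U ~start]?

3

Sat(~start) = {q1}
A[alarm U ~start]: least fixpoint, start Z0 = Sat(~start) = {q1}, add states in Sat(alarm) with every successor in Z. Already a fixed point.
Sat(A[alarm U ~start]) = {q1}
AF A[alarm U ~start]: least fixpoint, start Z0 = {q1}, add states with every successor in Z. Z1 = {q1, q3}; Z2 = {q0, q1, q3}; fixed.
Sat(AF A[alarm U ~start]) = {q0, q1, q3}
|Sat(AF A[alarm U ~start])| = |{q0, q1, q3}| = 3.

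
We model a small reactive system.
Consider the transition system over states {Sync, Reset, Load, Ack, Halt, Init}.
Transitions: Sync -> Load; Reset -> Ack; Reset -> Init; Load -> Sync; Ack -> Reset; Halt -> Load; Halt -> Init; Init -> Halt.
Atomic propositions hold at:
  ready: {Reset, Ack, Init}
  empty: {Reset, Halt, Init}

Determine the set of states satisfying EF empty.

EF empty: least fixpoint, start Z0 = {Reset, Halt, Init}, add states with some successor in Z. Z1 = {Reset, Ack, Halt, Init}; fixed.
Sat(EF empty) = {Reset, Ack, Halt, Init}

{Reset, Ack, Halt, Init}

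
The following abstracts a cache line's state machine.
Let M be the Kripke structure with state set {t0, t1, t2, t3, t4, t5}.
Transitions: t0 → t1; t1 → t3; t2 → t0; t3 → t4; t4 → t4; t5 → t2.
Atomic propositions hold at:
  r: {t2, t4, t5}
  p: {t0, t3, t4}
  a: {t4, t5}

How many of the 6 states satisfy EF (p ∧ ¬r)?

Sat(¬r) = {t0, t1, t3}
Sat(p ∧ ¬r) = {t0, t3}
EF (p ∧ ¬r): least fixpoint, start Z0 = {t0, t3}, add states with some successor in Z. Z1 = {t0, t1, t2, t3}; Z2 = {t0, t1, t2, t3, t5}; fixed.
Sat(EF (p ∧ ¬r)) = {t0, t1, t2, t3, t5}
|Sat(EF (p ∧ ¬r))| = |{t0, t1, t2, t3, t5}| = 5.

5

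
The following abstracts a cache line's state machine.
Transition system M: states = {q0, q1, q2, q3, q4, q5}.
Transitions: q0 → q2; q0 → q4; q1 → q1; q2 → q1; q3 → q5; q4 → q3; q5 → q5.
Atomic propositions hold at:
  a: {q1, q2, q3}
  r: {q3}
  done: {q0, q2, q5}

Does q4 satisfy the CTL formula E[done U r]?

No

E[done U r]: least fixpoint, start Z0 = Sat(r) = {q3}, add states in Sat(done) with some successor in Z. Already a fixed point.
Sat(E[done U r]) = {q3}
q4 ∉ Sat(E[done U r]) = {q3}, so the formula does not hold at q4.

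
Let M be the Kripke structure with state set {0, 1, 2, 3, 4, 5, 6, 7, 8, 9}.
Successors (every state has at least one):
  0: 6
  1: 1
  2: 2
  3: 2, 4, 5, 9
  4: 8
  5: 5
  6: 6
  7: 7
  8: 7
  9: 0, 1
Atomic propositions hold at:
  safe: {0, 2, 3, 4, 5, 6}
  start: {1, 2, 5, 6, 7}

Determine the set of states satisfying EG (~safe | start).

Sat(~safe) = {1, 7, 8, 9}
Sat(~safe | start) = {1, 2, 5, 6, 7, 8, 9}
EG (~safe | start): greatest fixpoint, start Z0 = {1, 2, 5, 6, 7, 8, 9}, keep only states in Sat with some successor in Z. Already a fixed point.
Sat(EG (~safe | start)) = {1, 2, 5, 6, 7, 8, 9}

{1, 2, 5, 6, 7, 8, 9}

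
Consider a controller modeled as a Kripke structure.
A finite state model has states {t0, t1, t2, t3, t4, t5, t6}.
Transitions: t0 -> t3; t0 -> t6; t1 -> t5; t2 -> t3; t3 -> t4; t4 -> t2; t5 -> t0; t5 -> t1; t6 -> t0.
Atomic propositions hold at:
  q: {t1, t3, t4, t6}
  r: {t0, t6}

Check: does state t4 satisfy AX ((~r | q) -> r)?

Sat(~r) = {t1, t2, t3, t4, t5}
Sat(~r | q) = {t1, t2, t3, t4, t5, t6}
Sat((~r | q) -> r) = {t0, t6}
Sat(AX ((~r | q) -> r)) = {s : every successor in {t0, t6}} = {t6}
t4 ∉ Sat(AX ((~r | q) -> r)) = {t6}, so the formula does not hold at t4.

No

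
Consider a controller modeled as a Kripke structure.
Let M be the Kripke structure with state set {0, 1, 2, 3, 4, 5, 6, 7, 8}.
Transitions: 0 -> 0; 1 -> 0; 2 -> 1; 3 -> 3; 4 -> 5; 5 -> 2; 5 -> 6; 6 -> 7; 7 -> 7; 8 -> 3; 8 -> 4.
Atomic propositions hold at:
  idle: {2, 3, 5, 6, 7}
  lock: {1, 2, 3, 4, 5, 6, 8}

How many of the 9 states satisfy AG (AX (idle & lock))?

1

Sat(idle & lock) = {2, 3, 5, 6}
Sat(AX (idle & lock)) = {s : every successor in {2, 3, 5, 6}} = {3, 4, 5}
AG (AX (idle & lock)): greatest fixpoint, start Z0 = {3, 4, 5}, keep only states in Sat with every successor in Z. Z1 = {3, 4}; Z2 = {3}; fixed.
Sat(AG (AX (idle & lock))) = {3}
|Sat(AG (AX (idle & lock)))| = |{3}| = 1.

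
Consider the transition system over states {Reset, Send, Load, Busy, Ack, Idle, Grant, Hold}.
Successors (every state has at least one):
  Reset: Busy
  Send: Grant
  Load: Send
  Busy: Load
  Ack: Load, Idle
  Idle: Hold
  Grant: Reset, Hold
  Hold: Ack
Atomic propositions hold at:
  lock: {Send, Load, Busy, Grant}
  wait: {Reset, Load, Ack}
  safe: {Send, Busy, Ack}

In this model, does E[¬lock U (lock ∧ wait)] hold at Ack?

Sat(¬lock) = {Reset, Ack, Idle, Hold}
Sat(lock ∧ wait) = {Load}
E[¬lock U (lock ∧ wait)]: least fixpoint, start Z0 = Sat((lock ∧ wait)) = {Load}, add states in Sat(¬lock) with some successor in Z. Z1 = {Load, Ack}; Z2 = {Load, Ack, Hold}; Z3 = {Load, Ack, Idle, Hold}; fixed.
Sat(E[¬lock U (lock ∧ wait)]) = {Load, Ack, Idle, Hold}
Ack ∈ Sat(E[¬lock U (lock ∧ wait)]) = {Load, Ack, Idle, Hold}, so the formula holds at Ack.

Yes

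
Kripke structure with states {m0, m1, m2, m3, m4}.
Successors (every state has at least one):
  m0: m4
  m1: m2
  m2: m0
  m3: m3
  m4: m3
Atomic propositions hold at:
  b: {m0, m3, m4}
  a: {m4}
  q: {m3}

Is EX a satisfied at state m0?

Sat(EX a) = {s : some successor in {m4}} = {m0}
m0 ∈ Sat(EX a) = {m0}, so the formula holds at m0.

Yes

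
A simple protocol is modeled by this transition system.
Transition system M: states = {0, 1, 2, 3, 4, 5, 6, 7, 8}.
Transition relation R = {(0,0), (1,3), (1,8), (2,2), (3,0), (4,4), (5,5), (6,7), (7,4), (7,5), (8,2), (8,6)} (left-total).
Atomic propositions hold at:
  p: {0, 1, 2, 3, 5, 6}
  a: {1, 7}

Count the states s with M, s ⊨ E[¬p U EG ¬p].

2

Sat(¬p) = {4, 7, 8}
EG ¬p: greatest fixpoint, start Z0 = {4, 7, 8}, keep only states in Sat with some successor in Z. Z1 = {4, 7}; fixed.
Sat(EG ¬p) = {4, 7}
E[¬p U EG ¬p]: least fixpoint, start Z0 = Sat(EG ¬p) = {4, 7}, add states in Sat(¬p) with some successor in Z. Already a fixed point.
Sat(E[¬p U EG ¬p]) = {4, 7}
|Sat(E[¬p U EG ¬p])| = |{4, 7}| = 2.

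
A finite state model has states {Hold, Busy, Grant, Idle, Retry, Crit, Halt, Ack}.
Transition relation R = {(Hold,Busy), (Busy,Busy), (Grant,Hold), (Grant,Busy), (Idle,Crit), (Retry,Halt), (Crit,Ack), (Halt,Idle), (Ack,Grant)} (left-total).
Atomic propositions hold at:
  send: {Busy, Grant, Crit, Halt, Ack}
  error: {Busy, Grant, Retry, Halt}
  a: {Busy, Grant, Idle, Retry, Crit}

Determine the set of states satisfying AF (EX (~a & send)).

Sat(~a) = {Hold, Halt, Ack}
Sat(~a & send) = {Halt, Ack}
Sat(EX (~a & send)) = {s : some successor in {Halt, Ack}} = {Retry, Crit}
AF (EX (~a & send)): least fixpoint, start Z0 = {Retry, Crit}, add states with every successor in Z. Z1 = {Idle, Retry, Crit}; Z2 = {Idle, Retry, Crit, Halt}; fixed.
Sat(AF (EX (~a & send))) = {Idle, Retry, Crit, Halt}

{Idle, Retry, Crit, Halt}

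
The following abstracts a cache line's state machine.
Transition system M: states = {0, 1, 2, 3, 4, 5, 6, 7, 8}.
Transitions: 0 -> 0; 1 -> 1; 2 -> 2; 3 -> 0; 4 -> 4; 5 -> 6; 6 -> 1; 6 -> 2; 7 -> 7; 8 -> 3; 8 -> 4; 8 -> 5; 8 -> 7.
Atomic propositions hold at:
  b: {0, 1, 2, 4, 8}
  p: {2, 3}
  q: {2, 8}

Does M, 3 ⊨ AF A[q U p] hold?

A[q U p]: least fixpoint, start Z0 = Sat(p) = {2, 3}, add states in Sat(q) with every successor in Z. Already a fixed point.
Sat(A[q U p]) = {2, 3}
AF A[q U p]: least fixpoint, start Z0 = {2, 3}, add states with every successor in Z. Already a fixed point.
Sat(AF A[q U p]) = {2, 3}
3 ∈ Sat(AF A[q U p]) = {2, 3}, so the formula holds at 3.

Yes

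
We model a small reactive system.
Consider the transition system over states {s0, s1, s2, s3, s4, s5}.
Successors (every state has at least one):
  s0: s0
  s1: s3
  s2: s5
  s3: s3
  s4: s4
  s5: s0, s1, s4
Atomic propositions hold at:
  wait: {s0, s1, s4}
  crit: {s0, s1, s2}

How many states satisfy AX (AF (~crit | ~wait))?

4

Sat(~crit) = {s3, s4, s5}
Sat(~wait) = {s2, s3, s5}
Sat(~crit | ~wait) = {s2, s3, s4, s5}
AF (~crit | ~wait): least fixpoint, start Z0 = {s2, s3, s4, s5}, add states with every successor in Z. Z1 = {s1, s2, s3, s4, s5}; fixed.
Sat(AF (~crit | ~wait)) = {s1, s2, s3, s4, s5}
Sat(AX (AF (~crit | ~wait))) = {s : every successor in {s1, s2, s3, s4, s5}} = {s1, s2, s3, s4}
|Sat(AX (AF (~crit | ~wait)))| = |{s1, s2, s3, s4}| = 4.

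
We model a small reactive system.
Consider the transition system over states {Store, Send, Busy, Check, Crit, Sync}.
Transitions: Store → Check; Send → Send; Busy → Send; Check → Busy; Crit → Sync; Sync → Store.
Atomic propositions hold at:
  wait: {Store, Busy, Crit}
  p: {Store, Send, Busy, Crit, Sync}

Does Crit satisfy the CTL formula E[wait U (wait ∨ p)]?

Yes

Sat(wait ∨ p) = {Store, Send, Busy, Crit, Sync}
E[wait U (wait ∨ p)]: least fixpoint, start Z0 = Sat((wait ∨ p)) = {Store, Send, Busy, Crit, Sync}, add states in Sat(wait) with some successor in Z. Already a fixed point.
Sat(E[wait U (wait ∨ p)]) = {Store, Send, Busy, Crit, Sync}
Crit ∈ Sat(E[wait U (wait ∨ p)]) = {Store, Send, Busy, Crit, Sync}, so the formula holds at Crit.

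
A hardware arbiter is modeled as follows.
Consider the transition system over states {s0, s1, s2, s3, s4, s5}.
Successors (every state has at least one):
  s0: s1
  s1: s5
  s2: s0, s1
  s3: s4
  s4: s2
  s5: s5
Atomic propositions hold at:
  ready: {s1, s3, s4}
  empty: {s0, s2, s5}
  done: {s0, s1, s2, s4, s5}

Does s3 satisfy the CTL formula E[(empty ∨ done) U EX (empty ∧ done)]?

Sat(empty ∨ done) = {s0, s1, s2, s4, s5}
Sat(empty ∧ done) = {s0, s2, s5}
Sat(EX (empty ∧ done)) = {s : some successor in {s0, s2, s5}} = {s1, s2, s4, s5}
E[(empty ∨ done) U EX (empty ∧ done)]: least fixpoint, start Z0 = Sat(EX (empty ∧ done)) = {s1, s2, s4, s5}, add states in Sat(empty ∨ done) with some successor in Z. Z1 = {s0, s1, s2, s4, s5}; fixed.
Sat(E[(empty ∨ done) U EX (empty ∧ done)]) = {s0, s1, s2, s4, s5}
s3 ∉ Sat(E[(empty ∨ done) U EX (empty ∧ done)]) = {s0, s1, s2, s4, s5}, so the formula does not hold at s3.

No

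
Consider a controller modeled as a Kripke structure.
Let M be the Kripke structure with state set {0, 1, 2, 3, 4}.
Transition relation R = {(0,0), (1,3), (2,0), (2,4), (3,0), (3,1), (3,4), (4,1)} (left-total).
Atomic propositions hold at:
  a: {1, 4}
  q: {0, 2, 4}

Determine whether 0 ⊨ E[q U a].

E[q U a]: least fixpoint, start Z0 = Sat(a) = {1, 4}, add states in Sat(q) with some successor in Z. Z1 = {1, 2, 4}; fixed.
Sat(E[q U a]) = {1, 2, 4}
0 ∉ Sat(E[q U a]) = {1, 2, 4}, so the formula does not hold at 0.

No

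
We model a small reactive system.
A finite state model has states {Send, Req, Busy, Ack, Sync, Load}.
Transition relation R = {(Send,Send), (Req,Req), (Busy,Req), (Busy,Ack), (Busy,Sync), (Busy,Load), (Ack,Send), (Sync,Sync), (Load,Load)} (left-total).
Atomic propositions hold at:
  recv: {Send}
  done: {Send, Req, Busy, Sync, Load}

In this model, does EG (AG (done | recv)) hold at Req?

Yes

Sat(done | recv) = {Send, Req, Busy, Sync, Load}
AG (done | recv): greatest fixpoint, start Z0 = {Send, Req, Busy, Sync, Load}, keep only states in Sat with every successor in Z. Z1 = {Send, Req, Sync, Load}; fixed.
Sat(AG (done | recv)) = {Send, Req, Sync, Load}
EG (AG (done | recv)): greatest fixpoint, start Z0 = {Send, Req, Sync, Load}, keep only states in Sat with some successor in Z. Already a fixed point.
Sat(EG (AG (done | recv))) = {Send, Req, Sync, Load}
Req ∈ Sat(EG (AG (done | recv))) = {Send, Req, Sync, Load}, so the formula holds at Req.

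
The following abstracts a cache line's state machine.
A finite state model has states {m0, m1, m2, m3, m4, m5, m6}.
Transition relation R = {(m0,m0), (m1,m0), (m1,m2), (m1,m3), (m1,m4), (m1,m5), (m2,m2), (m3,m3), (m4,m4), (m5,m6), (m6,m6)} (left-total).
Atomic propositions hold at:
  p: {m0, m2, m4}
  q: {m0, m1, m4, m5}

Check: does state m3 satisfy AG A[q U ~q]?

Sat(~q) = {m2, m3, m6}
A[q U ~q]: least fixpoint, start Z0 = Sat(~q) = {m2, m3, m6}, add states in Sat(q) with every successor in Z. Z1 = {m2, m3, m5, m6}; fixed.
Sat(A[q U ~q]) = {m2, m3, m5, m6}
AG A[q U ~q]: greatest fixpoint, start Z0 = {m2, m3, m5, m6}, keep only states in Sat with every successor in Z. Already a fixed point.
Sat(AG A[q U ~q]) = {m2, m3, m5, m6}
m3 ∈ Sat(AG A[q U ~q]) = {m2, m3, m5, m6}, so the formula holds at m3.

Yes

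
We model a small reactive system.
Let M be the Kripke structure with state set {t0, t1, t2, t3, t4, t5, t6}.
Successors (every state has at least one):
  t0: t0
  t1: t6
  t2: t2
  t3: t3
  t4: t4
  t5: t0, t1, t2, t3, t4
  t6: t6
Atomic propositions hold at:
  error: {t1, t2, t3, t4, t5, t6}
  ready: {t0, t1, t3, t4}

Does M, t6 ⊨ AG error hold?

Yes

AG error: greatest fixpoint, start Z0 = {t1, t2, t3, t4, t5, t6}, keep only states in Sat with every successor in Z. Z1 = {t1, t2, t3, t4, t6}; fixed.
Sat(AG error) = {t1, t2, t3, t4, t6}
t6 ∈ Sat(AG error) = {t1, t2, t3, t4, t6}, so the formula holds at t6.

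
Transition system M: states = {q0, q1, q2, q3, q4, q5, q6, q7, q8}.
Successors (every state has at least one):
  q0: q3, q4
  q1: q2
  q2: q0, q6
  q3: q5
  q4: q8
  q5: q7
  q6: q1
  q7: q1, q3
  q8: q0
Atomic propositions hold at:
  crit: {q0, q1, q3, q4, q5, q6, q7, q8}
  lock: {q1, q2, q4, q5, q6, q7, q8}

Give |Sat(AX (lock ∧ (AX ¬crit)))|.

Sat(¬crit) = {q2}
Sat(AX ¬crit) = {s : every successor in {q2}} = {q1}
Sat(lock ∧ (AX ¬crit)) = {q1}
Sat(AX (lock ∧ (AX ¬crit))) = {s : every successor in {q1}} = {q6}
|Sat(AX (lock ∧ (AX ¬crit)))| = |{q6}| = 1.

1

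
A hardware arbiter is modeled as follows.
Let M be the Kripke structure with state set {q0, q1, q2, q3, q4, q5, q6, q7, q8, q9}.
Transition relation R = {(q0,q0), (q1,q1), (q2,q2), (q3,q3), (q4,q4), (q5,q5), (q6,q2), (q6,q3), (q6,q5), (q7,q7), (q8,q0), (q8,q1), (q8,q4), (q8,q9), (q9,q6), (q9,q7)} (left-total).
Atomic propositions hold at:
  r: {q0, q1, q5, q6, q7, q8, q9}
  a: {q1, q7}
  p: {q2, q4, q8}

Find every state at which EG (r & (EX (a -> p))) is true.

Sat(a -> p) = {q0, q2, q3, q4, q5, q6, q8, q9}
Sat(EX (a -> p)) = {s : some successor in {q0, q2, q3, q4, q5, q6, q8, q9}} = {q0, q2, q3, q4, q5, q6, q8, q9}
Sat(r & (EX (a -> p))) = {q0, q5, q6, q8, q9}
EG (r & (EX (a -> p))): greatest fixpoint, start Z0 = {q0, q5, q6, q8, q9}, keep only states in Sat with some successor in Z. Already a fixed point.
Sat(EG (r & (EX (a -> p)))) = {q0, q5, q6, q8, q9}

{q0, q5, q6, q8, q9}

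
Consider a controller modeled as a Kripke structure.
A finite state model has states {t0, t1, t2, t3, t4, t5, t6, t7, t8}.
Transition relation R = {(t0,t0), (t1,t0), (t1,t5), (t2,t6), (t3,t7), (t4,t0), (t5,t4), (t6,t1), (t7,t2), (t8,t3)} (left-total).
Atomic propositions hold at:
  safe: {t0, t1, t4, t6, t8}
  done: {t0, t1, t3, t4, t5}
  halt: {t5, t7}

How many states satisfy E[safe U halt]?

4

E[safe U halt]: least fixpoint, start Z0 = Sat(halt) = {t5, t7}, add states in Sat(safe) with some successor in Z. Z1 = {t1, t5, t7}; Z2 = {t1, t5, t6, t7}; fixed.
Sat(E[safe U halt]) = {t1, t5, t6, t7}
|Sat(E[safe U halt])| = |{t1, t5, t6, t7}| = 4.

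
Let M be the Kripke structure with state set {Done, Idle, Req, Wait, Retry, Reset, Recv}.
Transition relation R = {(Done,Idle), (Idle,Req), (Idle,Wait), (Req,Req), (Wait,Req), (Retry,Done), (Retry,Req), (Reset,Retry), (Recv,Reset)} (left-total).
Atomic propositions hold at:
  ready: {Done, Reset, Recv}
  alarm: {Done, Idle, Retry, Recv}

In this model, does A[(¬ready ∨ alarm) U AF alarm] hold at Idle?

Yes

Sat(¬ready) = {Idle, Req, Wait, Retry}
Sat(¬ready ∨ alarm) = {Done, Idle, Req, Wait, Retry, Recv}
AF alarm: least fixpoint, start Z0 = {Done, Idle, Retry, Recv}, add states with every successor in Z. Z1 = {Done, Idle, Retry, Reset, Recv}; fixed.
Sat(AF alarm) = {Done, Idle, Retry, Reset, Recv}
A[(¬ready ∨ alarm) U AF alarm]: least fixpoint, start Z0 = Sat(AF alarm) = {Done, Idle, Retry, Reset, Recv}, add states in Sat(¬ready ∨ alarm) with every successor in Z. Already a fixed point.
Sat(A[(¬ready ∨ alarm) U AF alarm]) = {Done, Idle, Retry, Reset, Recv}
Idle ∈ Sat(A[(¬ready ∨ alarm) U AF alarm]) = {Done, Idle, Retry, Reset, Recv}, so the formula holds at Idle.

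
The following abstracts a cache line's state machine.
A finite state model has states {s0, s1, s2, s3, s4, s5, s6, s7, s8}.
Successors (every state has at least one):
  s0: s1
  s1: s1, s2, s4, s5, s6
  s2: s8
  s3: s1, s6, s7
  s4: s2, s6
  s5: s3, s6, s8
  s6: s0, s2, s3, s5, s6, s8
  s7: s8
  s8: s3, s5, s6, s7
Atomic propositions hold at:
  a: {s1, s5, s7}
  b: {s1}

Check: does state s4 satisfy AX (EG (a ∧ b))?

Sat(a ∧ b) = {s1}
EG (a ∧ b): greatest fixpoint, start Z0 = {s1}, keep only states in Sat with some successor in Z. Already a fixed point.
Sat(EG (a ∧ b)) = {s1}
Sat(AX (EG (a ∧ b))) = {s : every successor in {s1}} = {s0}
s4 ∉ Sat(AX (EG (a ∧ b))) = {s0}, so the formula does not hold at s4.

No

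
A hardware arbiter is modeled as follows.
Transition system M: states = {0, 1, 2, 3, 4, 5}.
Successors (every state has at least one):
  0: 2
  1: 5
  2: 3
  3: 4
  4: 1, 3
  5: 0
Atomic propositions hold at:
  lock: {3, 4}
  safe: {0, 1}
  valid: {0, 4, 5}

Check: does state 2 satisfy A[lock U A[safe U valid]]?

No

A[safe U valid]: least fixpoint, start Z0 = Sat(valid) = {0, 4, 5}, add states in Sat(safe) with every successor in Z. Z1 = {0, 1, 4, 5}; fixed.
Sat(A[safe U valid]) = {0, 1, 4, 5}
A[lock U A[safe U valid]]: least fixpoint, start Z0 = Sat(A[safe U valid]) = {0, 1, 4, 5}, add states in Sat(lock) with every successor in Z. Z1 = {0, 1, 3, 4, 5}; fixed.
Sat(A[lock U A[safe U valid]]) = {0, 1, 3, 4, 5}
2 ∉ Sat(A[lock U A[safe U valid]]) = {0, 1, 3, 4, 5}, so the formula does not hold at 2.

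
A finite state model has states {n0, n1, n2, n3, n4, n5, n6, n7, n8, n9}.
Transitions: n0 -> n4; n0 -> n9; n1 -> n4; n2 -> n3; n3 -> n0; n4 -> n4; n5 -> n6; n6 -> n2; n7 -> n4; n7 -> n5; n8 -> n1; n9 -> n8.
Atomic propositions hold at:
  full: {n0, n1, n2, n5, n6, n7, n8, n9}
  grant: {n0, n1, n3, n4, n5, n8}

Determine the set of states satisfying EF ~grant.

Sat(~grant) = {n2, n6, n7, n9}
EF ~grant: least fixpoint, start Z0 = {n2, n6, n7, n9}, add states with some successor in Z. Z1 = {n0, n2, n5, n6, n7, n9}; Z2 = {n0, n2, n3, n5, n6, n7, n9}; fixed.
Sat(EF ~grant) = {n0, n2, n3, n5, n6, n7, n9}

{n0, n2, n3, n5, n6, n7, n9}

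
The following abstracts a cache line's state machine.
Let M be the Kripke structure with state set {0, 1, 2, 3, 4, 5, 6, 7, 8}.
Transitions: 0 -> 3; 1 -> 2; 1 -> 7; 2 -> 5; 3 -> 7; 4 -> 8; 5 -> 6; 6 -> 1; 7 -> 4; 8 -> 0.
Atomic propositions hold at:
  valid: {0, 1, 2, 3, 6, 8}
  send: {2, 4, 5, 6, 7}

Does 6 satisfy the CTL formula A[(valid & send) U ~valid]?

Sat(valid & send) = {2, 6}
Sat(~valid) = {4, 5, 7}
A[(valid & send) U ~valid]: least fixpoint, start Z0 = Sat(~valid) = {4, 5, 7}, add states in Sat(valid & send) with every successor in Z. Z1 = {2, 4, 5, 7}; fixed.
Sat(A[(valid & send) U ~valid]) = {2, 4, 5, 7}
6 ∉ Sat(A[(valid & send) U ~valid]) = {2, 4, 5, 7}, so the formula does not hold at 6.

No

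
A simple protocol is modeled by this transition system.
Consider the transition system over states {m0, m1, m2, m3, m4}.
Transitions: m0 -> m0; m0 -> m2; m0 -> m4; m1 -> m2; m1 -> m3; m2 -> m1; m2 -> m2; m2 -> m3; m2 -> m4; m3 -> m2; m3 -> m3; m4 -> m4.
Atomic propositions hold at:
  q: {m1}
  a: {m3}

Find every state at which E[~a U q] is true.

Sat(~a) = {m0, m1, m2, m4}
E[~a U q]: least fixpoint, start Z0 = Sat(q) = {m1}, add states in Sat(~a) with some successor in Z. Z1 = {m1, m2}; Z2 = {m0, m1, m2}; fixed.
Sat(E[~a U q]) = {m0, m1, m2}

{m0, m1, m2}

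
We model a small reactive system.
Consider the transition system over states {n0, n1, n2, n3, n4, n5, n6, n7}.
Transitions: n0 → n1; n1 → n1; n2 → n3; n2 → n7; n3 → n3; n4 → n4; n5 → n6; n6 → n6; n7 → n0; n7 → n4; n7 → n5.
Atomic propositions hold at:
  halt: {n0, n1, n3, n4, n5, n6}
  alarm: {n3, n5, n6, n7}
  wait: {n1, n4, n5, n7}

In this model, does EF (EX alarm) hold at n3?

Yes

Sat(EX alarm) = {s : some successor in {n3, n5, n6, n7}} = {n2, n3, n5, n6, n7}
EF (EX alarm): least fixpoint, start Z0 = {n2, n3, n5, n6, n7}, add states with some successor in Z. Already a fixed point.
Sat(EF (EX alarm)) = {n2, n3, n5, n6, n7}
n3 ∈ Sat(EF (EX alarm)) = {n2, n3, n5, n6, n7}, so the formula holds at n3.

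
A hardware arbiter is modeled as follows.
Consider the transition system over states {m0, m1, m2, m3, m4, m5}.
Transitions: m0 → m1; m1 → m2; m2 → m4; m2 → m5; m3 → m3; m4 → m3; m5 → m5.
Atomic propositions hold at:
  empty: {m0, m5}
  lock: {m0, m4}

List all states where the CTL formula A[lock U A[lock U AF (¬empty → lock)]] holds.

Sat(¬empty) = {m1, m2, m3, m4}
Sat(¬empty → lock) = {m0, m4, m5}
AF (¬empty → lock): least fixpoint, start Z0 = {m0, m4, m5}, add states with every successor in Z. Z1 = {m0, m2, m4, m5}; Z2 = {m0, m1, m2, m4, m5}; fixed.
Sat(AF (¬empty → lock)) = {m0, m1, m2, m4, m5}
A[lock U AF (¬empty → lock)]: least fixpoint, start Z0 = Sat(AF (¬empty → lock)) = {m0, m1, m2, m4, m5}, add states in Sat(lock) with every successor in Z. Already a fixed point.
Sat(A[lock U AF (¬empty → lock)]) = {m0, m1, m2, m4, m5}
A[lock U A[lock U AF (¬empty → lock)]]: least fixpoint, start Z0 = Sat(A[lock U AF (¬empty → lock)]) = {m0, m1, m2, m4, m5}, add states in Sat(lock) with every successor in Z. Already a fixed point.
Sat(A[lock U A[lock U AF (¬empty → lock)]]) = {m0, m1, m2, m4, m5}

{m0, m1, m2, m4, m5}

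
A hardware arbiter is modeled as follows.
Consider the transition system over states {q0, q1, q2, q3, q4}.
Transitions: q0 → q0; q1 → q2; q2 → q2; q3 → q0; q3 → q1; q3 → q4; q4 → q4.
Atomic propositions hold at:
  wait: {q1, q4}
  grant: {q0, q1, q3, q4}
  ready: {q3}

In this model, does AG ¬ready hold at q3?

No

Sat(¬ready) = {q0, q1, q2, q4}
AG ¬ready: greatest fixpoint, start Z0 = {q0, q1, q2, q4}, keep only states in Sat with every successor in Z. Already a fixed point.
Sat(AG ¬ready) = {q0, q1, q2, q4}
q3 ∉ Sat(AG ¬ready) = {q0, q1, q2, q4}, so the formula does not hold at q3.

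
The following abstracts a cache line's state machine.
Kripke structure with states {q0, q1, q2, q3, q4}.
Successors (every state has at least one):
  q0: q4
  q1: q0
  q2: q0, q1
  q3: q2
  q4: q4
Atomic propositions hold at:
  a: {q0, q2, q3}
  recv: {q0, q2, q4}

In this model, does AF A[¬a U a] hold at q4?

Sat(¬a) = {q1, q4}
A[¬a U a]: least fixpoint, start Z0 = Sat(a) = {q0, q2, q3}, add states in Sat(¬a) with every successor in Z. Z1 = {q0, q1, q2, q3}; fixed.
Sat(A[¬a U a]) = {q0, q1, q2, q3}
AF A[¬a U a]: least fixpoint, start Z0 = {q0, q1, q2, q3}, add states with every successor in Z. Already a fixed point.
Sat(AF A[¬a U a]) = {q0, q1, q2, q3}
q4 ∉ Sat(AF A[¬a U a]) = {q0, q1, q2, q3}, so the formula does not hold at q4.

No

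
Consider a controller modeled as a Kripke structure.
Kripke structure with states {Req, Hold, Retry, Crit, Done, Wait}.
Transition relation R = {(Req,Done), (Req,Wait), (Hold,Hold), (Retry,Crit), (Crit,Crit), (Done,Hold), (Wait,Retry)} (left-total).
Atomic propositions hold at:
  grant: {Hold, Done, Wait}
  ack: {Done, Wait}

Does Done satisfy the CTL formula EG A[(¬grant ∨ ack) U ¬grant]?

No

Sat(¬grant) = {Req, Retry, Crit}
Sat(¬grant ∨ ack) = {Req, Retry, Crit, Done, Wait}
A[(¬grant ∨ ack) U ¬grant]: least fixpoint, start Z0 = Sat(¬grant) = {Req, Retry, Crit}, add states in Sat(¬grant ∨ ack) with every successor in Z. Z1 = {Req, Retry, Crit, Wait}; fixed.
Sat(A[(¬grant ∨ ack) U ¬grant]) = {Req, Retry, Crit, Wait}
EG A[(¬grant ∨ ack) U ¬grant]: greatest fixpoint, start Z0 = {Req, Retry, Crit, Wait}, keep only states in Sat with some successor in Z. Already a fixed point.
Sat(EG A[(¬grant ∨ ack) U ¬grant]) = {Req, Retry, Crit, Wait}
Done ∉ Sat(EG A[(¬grant ∨ ack) U ¬grant]) = {Req, Retry, Crit, Wait}, so the formula does not hold at Done.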